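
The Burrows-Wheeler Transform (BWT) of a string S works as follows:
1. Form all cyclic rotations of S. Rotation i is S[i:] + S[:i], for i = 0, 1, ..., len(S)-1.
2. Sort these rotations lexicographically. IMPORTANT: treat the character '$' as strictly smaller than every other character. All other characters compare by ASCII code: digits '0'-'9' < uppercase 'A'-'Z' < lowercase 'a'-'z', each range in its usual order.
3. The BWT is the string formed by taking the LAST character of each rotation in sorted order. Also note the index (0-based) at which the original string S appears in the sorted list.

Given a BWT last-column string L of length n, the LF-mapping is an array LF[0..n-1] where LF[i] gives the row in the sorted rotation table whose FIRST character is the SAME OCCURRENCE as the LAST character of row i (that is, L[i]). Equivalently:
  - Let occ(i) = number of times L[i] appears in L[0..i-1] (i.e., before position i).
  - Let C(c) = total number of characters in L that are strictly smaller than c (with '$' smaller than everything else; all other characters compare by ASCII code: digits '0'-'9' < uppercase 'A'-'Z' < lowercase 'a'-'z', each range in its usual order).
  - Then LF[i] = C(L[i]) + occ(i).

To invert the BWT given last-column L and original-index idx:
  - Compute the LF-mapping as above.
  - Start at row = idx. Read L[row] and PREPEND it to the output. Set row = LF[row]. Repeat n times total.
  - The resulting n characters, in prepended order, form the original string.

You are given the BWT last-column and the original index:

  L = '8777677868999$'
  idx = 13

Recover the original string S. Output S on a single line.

LF mapping: 8 3 4 5 1 6 7 9 2 10 11 12 13 0
Walk LF starting at row 13, prepending L[row]:
  step 1: row=13, L[13]='$', prepend. Next row=LF[13]=0
  step 2: row=0, L[0]='8', prepend. Next row=LF[0]=8
  step 3: row=8, L[8]='6', prepend. Next row=LF[8]=2
  step 4: row=2, L[2]='7', prepend. Next row=LF[2]=4
  step 5: row=4, L[4]='6', prepend. Next row=LF[4]=1
  step 6: row=1, L[1]='7', prepend. Next row=LF[1]=3
  step 7: row=3, L[3]='7', prepend. Next row=LF[3]=5
  step 8: row=5, L[5]='7', prepend. Next row=LF[5]=6
  step 9: row=6, L[6]='7', prepend. Next row=LF[6]=7
  step 10: row=7, L[7]='8', prepend. Next row=LF[7]=9
  step 11: row=9, L[9]='8', prepend. Next row=LF[9]=10
  step 12: row=10, L[10]='9', prepend. Next row=LF[10]=11
  step 13: row=11, L[11]='9', prepend. Next row=LF[11]=12
  step 14: row=12, L[12]='9', prepend. Next row=LF[12]=13
Reversed output: 9998877776768$

Answer: 9998877776768$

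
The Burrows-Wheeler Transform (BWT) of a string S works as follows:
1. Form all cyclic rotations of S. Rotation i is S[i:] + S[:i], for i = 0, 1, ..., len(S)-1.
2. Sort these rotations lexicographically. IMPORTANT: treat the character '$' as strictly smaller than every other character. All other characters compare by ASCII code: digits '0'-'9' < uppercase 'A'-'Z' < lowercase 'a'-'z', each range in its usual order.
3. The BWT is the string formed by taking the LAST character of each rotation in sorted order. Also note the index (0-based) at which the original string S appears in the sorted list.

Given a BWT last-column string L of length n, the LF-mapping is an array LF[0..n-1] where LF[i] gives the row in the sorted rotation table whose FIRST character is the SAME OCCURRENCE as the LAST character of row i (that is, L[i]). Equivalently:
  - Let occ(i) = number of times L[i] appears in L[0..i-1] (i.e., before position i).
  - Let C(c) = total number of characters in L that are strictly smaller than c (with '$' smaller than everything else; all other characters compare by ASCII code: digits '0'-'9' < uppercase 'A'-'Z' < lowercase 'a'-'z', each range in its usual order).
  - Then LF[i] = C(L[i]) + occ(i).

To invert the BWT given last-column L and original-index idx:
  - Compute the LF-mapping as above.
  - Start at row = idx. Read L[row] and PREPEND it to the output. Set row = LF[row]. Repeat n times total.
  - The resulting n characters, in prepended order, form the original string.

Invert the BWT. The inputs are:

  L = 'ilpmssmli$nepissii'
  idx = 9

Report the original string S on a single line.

Answer: millenmississippi$

Derivation:
LF mapping: 2 7 12 9 14 15 10 8 3 0 11 1 13 4 16 17 5 6
Walk LF starting at row 9, prepending L[row]:
  step 1: row=9, L[9]='$', prepend. Next row=LF[9]=0
  step 2: row=0, L[0]='i', prepend. Next row=LF[0]=2
  step 3: row=2, L[2]='p', prepend. Next row=LF[2]=12
  step 4: row=12, L[12]='p', prepend. Next row=LF[12]=13
  step 5: row=13, L[13]='i', prepend. Next row=LF[13]=4
  step 6: row=4, L[4]='s', prepend. Next row=LF[4]=14
  step 7: row=14, L[14]='s', prepend. Next row=LF[14]=16
  step 8: row=16, L[16]='i', prepend. Next row=LF[16]=5
  step 9: row=5, L[5]='s', prepend. Next row=LF[5]=15
  step 10: row=15, L[15]='s', prepend. Next row=LF[15]=17
  step 11: row=17, L[17]='i', prepend. Next row=LF[17]=6
  step 12: row=6, L[6]='m', prepend. Next row=LF[6]=10
  step 13: row=10, L[10]='n', prepend. Next row=LF[10]=11
  step 14: row=11, L[11]='e', prepend. Next row=LF[11]=1
  step 15: row=1, L[1]='l', prepend. Next row=LF[1]=7
  step 16: row=7, L[7]='l', prepend. Next row=LF[7]=8
  step 17: row=8, L[8]='i', prepend. Next row=LF[8]=3
  step 18: row=3, L[3]='m', prepend. Next row=LF[3]=9
Reversed output: millenmississippi$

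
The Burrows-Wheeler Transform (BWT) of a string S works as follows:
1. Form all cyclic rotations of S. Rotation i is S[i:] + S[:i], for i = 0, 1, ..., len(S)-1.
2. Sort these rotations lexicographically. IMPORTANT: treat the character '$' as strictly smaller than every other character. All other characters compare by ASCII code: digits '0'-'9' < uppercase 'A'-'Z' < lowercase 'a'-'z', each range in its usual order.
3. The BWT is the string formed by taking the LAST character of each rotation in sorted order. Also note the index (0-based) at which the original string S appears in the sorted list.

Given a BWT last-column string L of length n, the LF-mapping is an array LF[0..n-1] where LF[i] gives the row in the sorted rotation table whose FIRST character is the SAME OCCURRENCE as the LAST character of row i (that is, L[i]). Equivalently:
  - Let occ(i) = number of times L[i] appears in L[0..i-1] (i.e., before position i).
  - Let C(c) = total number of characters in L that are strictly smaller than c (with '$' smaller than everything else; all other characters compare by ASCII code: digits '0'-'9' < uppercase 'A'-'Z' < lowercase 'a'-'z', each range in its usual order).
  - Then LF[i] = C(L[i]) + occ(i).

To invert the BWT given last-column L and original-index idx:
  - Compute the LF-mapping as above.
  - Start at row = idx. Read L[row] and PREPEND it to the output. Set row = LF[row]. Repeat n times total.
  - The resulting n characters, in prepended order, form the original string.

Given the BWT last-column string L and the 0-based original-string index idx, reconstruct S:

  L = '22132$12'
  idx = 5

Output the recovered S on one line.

LF mapping: 3 4 1 7 5 0 2 6
Walk LF starting at row 5, prepending L[row]:
  step 1: row=5, L[5]='$', prepend. Next row=LF[5]=0
  step 2: row=0, L[0]='2', prepend. Next row=LF[0]=3
  step 3: row=3, L[3]='3', prepend. Next row=LF[3]=7
  step 4: row=7, L[7]='2', prepend. Next row=LF[7]=6
  step 5: row=6, L[6]='1', prepend. Next row=LF[6]=2
  step 6: row=2, L[2]='1', prepend. Next row=LF[2]=1
  step 7: row=1, L[1]='2', prepend. Next row=LF[1]=4
  step 8: row=4, L[4]='2', prepend. Next row=LF[4]=5
Reversed output: 2211232$

Answer: 2211232$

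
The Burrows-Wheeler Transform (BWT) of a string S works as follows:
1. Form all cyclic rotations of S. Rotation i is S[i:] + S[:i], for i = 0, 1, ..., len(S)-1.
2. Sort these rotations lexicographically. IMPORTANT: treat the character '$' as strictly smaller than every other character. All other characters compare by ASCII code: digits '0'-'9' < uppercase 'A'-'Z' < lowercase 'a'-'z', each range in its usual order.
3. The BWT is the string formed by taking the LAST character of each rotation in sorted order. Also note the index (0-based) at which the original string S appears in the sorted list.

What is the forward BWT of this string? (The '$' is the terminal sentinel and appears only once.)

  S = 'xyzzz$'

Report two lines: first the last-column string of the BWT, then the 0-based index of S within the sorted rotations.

Answer: z$xzzy
1

Derivation:
All 6 rotations (rotation i = S[i:]+S[:i]):
  rot[0] = xyzzz$
  rot[1] = yzzz$x
  rot[2] = zzz$xy
  rot[3] = zz$xyz
  rot[4] = z$xyzz
  rot[5] = $xyzzz
Sorted (with $ < everything):
  sorted[0] = $xyzzz  (last char: 'z')
  sorted[1] = xyzzz$  (last char: '$')
  sorted[2] = yzzz$x  (last char: 'x')
  sorted[3] = z$xyzz  (last char: 'z')
  sorted[4] = zz$xyz  (last char: 'z')
  sorted[5] = zzz$xy  (last char: 'y')
Last column: z$xzzy
Original string S is at sorted index 1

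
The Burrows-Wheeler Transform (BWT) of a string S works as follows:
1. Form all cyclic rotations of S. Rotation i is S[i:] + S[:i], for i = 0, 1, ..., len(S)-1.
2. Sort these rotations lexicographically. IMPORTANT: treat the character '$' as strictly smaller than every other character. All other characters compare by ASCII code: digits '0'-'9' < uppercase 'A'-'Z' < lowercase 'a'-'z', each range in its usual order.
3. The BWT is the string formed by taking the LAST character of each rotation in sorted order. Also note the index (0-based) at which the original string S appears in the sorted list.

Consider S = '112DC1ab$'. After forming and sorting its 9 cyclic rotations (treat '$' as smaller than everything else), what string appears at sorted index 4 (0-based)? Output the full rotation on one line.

All 9 rotations (rotation i = S[i:]+S[:i]):
  rot[0] = 112DC1ab$
  rot[1] = 12DC1ab$1
  rot[2] = 2DC1ab$11
  rot[3] = DC1ab$112
  rot[4] = C1ab$112D
  rot[5] = 1ab$112DC
  rot[6] = ab$112DC1
  rot[7] = b$112DC1a
  rot[8] = $112DC1ab
Sorted (with $ < everything):
  sorted[0] = $112DC1ab
  sorted[1] = 112DC1ab$
  sorted[2] = 12DC1ab$1
  sorted[3] = 1ab$112DC
  sorted[4] = 2DC1ab$11
  sorted[5] = C1ab$112D
  sorted[6] = DC1ab$112
  sorted[7] = ab$112DC1
  sorted[8] = b$112DC1a
sorted[4] = 2DC1ab$11

Answer: 2DC1ab$11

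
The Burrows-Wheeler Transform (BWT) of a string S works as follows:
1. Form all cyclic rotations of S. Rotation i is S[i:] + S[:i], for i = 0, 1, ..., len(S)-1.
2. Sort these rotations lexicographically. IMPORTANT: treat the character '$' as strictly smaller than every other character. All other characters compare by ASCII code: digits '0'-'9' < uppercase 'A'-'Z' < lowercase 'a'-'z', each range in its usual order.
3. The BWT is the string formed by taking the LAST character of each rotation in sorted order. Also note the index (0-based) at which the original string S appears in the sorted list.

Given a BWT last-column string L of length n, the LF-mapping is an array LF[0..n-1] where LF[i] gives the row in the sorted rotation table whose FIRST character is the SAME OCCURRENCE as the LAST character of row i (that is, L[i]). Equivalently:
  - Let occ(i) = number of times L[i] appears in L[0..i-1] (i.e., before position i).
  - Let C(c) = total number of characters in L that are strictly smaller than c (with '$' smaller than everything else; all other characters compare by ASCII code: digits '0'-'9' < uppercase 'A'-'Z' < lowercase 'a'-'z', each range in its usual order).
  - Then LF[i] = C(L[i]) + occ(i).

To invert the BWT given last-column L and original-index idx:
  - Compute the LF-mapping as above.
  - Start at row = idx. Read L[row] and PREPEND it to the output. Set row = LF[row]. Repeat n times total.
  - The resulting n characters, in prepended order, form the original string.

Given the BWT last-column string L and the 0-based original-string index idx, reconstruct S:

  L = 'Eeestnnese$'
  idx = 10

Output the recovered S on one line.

Answer: tennesseeE$

Derivation:
LF mapping: 1 2 3 8 10 6 7 4 9 5 0
Walk LF starting at row 10, prepending L[row]:
  step 1: row=10, L[10]='$', prepend. Next row=LF[10]=0
  step 2: row=0, L[0]='E', prepend. Next row=LF[0]=1
  step 3: row=1, L[1]='e', prepend. Next row=LF[1]=2
  step 4: row=2, L[2]='e', prepend. Next row=LF[2]=3
  step 5: row=3, L[3]='s', prepend. Next row=LF[3]=8
  step 6: row=8, L[8]='s', prepend. Next row=LF[8]=9
  step 7: row=9, L[9]='e', prepend. Next row=LF[9]=5
  step 8: row=5, L[5]='n', prepend. Next row=LF[5]=6
  step 9: row=6, L[6]='n', prepend. Next row=LF[6]=7
  step 10: row=7, L[7]='e', prepend. Next row=LF[7]=4
  step 11: row=4, L[4]='t', prepend. Next row=LF[4]=10
Reversed output: tennesseeE$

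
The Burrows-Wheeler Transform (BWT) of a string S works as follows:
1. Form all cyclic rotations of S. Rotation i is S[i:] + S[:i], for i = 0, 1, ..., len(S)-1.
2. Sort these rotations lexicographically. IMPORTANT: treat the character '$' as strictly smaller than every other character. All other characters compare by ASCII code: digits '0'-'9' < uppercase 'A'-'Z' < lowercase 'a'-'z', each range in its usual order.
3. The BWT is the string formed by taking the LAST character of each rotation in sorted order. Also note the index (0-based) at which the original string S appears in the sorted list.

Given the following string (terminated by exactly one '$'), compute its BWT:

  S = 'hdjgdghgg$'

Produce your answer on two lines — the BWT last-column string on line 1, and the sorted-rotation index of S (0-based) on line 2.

Answer: gghgjhd$gd
7

Derivation:
All 10 rotations (rotation i = S[i:]+S[:i]):
  rot[0] = hdjgdghgg$
  rot[1] = djgdghgg$h
  rot[2] = jgdghgg$hd
  rot[3] = gdghgg$hdj
  rot[4] = dghgg$hdjg
  rot[5] = ghgg$hdjgd
  rot[6] = hgg$hdjgdg
  rot[7] = gg$hdjgdgh
  rot[8] = g$hdjgdghg
  rot[9] = $hdjgdghgg
Sorted (with $ < everything):
  sorted[0] = $hdjgdghgg  (last char: 'g')
  sorted[1] = dghgg$hdjg  (last char: 'g')
  sorted[2] = djgdghgg$h  (last char: 'h')
  sorted[3] = g$hdjgdghg  (last char: 'g')
  sorted[4] = gdghgg$hdj  (last char: 'j')
  sorted[5] = gg$hdjgdgh  (last char: 'h')
  sorted[6] = ghgg$hdjgd  (last char: 'd')
  sorted[7] = hdjgdghgg$  (last char: '$')
  sorted[8] = hgg$hdjgdg  (last char: 'g')
  sorted[9] = jgdghgg$hd  (last char: 'd')
Last column: gghgjhd$gd
Original string S is at sorted index 7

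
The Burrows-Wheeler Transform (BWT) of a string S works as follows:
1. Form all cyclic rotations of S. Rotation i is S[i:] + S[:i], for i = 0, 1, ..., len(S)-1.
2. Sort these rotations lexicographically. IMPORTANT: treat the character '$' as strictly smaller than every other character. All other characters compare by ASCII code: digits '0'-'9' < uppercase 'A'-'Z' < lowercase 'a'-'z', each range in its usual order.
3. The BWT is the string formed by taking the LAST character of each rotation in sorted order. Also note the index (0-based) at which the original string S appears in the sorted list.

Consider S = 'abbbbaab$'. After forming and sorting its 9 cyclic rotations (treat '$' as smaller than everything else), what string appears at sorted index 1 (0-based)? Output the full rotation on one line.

Answer: aab$abbbb

Derivation:
All 9 rotations (rotation i = S[i:]+S[:i]):
  rot[0] = abbbbaab$
  rot[1] = bbbbaab$a
  rot[2] = bbbaab$ab
  rot[3] = bbaab$abb
  rot[4] = baab$abbb
  rot[5] = aab$abbbb
  rot[6] = ab$abbbba
  rot[7] = b$abbbbaa
  rot[8] = $abbbbaab
Sorted (with $ < everything):
  sorted[0] = $abbbbaab
  sorted[1] = aab$abbbb
  sorted[2] = ab$abbbba
  sorted[3] = abbbbaab$
  sorted[4] = b$abbbbaa
  sorted[5] = baab$abbb
  sorted[6] = bbaab$abb
  sorted[7] = bbbaab$ab
  sorted[8] = bbbbaab$a
sorted[1] = aab$abbbb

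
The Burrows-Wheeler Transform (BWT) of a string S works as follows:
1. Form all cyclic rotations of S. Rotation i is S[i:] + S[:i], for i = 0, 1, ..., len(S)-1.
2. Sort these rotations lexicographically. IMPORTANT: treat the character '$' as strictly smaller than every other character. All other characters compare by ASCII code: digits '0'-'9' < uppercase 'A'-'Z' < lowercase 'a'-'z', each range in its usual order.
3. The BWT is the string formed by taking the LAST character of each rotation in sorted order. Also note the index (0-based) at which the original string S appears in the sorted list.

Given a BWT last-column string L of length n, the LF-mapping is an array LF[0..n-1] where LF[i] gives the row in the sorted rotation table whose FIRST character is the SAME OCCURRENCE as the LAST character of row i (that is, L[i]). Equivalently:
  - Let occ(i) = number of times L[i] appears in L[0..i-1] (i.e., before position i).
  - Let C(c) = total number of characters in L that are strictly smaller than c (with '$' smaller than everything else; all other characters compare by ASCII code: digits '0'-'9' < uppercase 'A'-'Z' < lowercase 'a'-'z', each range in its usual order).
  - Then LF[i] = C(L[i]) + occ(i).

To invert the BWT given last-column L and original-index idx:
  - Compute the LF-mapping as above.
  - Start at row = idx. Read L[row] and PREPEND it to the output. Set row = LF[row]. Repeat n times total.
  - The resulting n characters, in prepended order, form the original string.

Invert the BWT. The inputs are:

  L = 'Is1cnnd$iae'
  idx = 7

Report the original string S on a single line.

LF mapping: 2 10 1 4 8 9 5 0 7 3 6
Walk LF starting at row 7, prepending L[row]:
  step 1: row=7, L[7]='$', prepend. Next row=LF[7]=0
  step 2: row=0, L[0]='I', prepend. Next row=LF[0]=2
  step 3: row=2, L[2]='1', prepend. Next row=LF[2]=1
  step 4: row=1, L[1]='s', prepend. Next row=LF[1]=10
  step 5: row=10, L[10]='e', prepend. Next row=LF[10]=6
  step 6: row=6, L[6]='d', prepend. Next row=LF[6]=5
  step 7: row=5, L[5]='n', prepend. Next row=LF[5]=9
  step 8: row=9, L[9]='a', prepend. Next row=LF[9]=3
  step 9: row=3, L[3]='c', prepend. Next row=LF[3]=4
  step 10: row=4, L[4]='n', prepend. Next row=LF[4]=8
  step 11: row=8, L[8]='i', prepend. Next row=LF[8]=7
Reversed output: incandes1I$

Answer: incandes1I$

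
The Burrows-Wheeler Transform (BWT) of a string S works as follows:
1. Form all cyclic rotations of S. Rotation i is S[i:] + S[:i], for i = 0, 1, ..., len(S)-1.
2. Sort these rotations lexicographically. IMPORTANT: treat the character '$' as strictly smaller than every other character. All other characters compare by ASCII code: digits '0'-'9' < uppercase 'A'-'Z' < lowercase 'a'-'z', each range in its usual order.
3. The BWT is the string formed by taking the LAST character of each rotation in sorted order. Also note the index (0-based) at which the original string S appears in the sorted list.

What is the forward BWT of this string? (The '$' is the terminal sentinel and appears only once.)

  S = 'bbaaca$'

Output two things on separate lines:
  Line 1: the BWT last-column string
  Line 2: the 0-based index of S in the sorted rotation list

All 7 rotations (rotation i = S[i:]+S[:i]):
  rot[0] = bbaaca$
  rot[1] = baaca$b
  rot[2] = aaca$bb
  rot[3] = aca$bba
  rot[4] = ca$bbaa
  rot[5] = a$bbaac
  rot[6] = $bbaaca
Sorted (with $ < everything):
  sorted[0] = $bbaaca  (last char: 'a')
  sorted[1] = a$bbaac  (last char: 'c')
  sorted[2] = aaca$bb  (last char: 'b')
  sorted[3] = aca$bba  (last char: 'a')
  sorted[4] = baaca$b  (last char: 'b')
  sorted[5] = bbaaca$  (last char: '$')
  sorted[6] = ca$bbaa  (last char: 'a')
Last column: acbab$a
Original string S is at sorted index 5

Answer: acbab$a
5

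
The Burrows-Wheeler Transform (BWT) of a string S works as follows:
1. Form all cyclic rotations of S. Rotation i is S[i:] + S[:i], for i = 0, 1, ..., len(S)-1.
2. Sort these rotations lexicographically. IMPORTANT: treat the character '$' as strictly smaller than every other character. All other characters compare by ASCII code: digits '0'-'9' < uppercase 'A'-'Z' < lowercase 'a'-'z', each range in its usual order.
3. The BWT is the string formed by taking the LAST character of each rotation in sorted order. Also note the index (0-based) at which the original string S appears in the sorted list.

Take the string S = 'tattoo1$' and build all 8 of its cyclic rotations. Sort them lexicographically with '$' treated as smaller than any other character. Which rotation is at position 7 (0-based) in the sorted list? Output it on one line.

All 8 rotations (rotation i = S[i:]+S[:i]):
  rot[0] = tattoo1$
  rot[1] = attoo1$t
  rot[2] = ttoo1$ta
  rot[3] = too1$tat
  rot[4] = oo1$tatt
  rot[5] = o1$tatto
  rot[6] = 1$tattoo
  rot[7] = $tattoo1
Sorted (with $ < everything):
  sorted[0] = $tattoo1
  sorted[1] = 1$tattoo
  sorted[2] = attoo1$t
  sorted[3] = o1$tatto
  sorted[4] = oo1$tatt
  sorted[5] = tattoo1$
  sorted[6] = too1$tat
  sorted[7] = ttoo1$ta
sorted[7] = ttoo1$ta

Answer: ttoo1$ta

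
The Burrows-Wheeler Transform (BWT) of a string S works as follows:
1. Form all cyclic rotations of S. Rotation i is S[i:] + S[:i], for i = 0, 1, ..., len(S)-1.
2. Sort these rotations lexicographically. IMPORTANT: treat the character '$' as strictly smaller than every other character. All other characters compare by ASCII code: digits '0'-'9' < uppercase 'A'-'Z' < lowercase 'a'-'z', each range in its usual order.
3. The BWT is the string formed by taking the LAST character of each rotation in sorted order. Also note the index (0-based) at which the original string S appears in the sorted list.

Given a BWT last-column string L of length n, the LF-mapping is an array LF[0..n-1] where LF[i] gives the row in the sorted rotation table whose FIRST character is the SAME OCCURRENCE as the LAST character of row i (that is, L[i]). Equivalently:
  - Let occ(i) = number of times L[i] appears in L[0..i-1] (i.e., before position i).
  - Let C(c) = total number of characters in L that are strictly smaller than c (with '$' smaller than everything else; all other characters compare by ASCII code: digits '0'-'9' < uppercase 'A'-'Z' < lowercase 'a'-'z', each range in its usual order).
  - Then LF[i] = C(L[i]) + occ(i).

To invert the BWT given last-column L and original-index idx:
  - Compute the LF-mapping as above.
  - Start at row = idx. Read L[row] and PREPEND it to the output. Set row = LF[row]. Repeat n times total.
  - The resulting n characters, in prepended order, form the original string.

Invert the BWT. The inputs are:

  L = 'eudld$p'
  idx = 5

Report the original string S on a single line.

LF mapping: 3 6 1 4 2 0 5
Walk LF starting at row 5, prepending L[row]:
  step 1: row=5, L[5]='$', prepend. Next row=LF[5]=0
  step 2: row=0, L[0]='e', prepend. Next row=LF[0]=3
  step 3: row=3, L[3]='l', prepend. Next row=LF[3]=4
  step 4: row=4, L[4]='d', prepend. Next row=LF[4]=2
  step 5: row=2, L[2]='d', prepend. Next row=LF[2]=1
  step 6: row=1, L[1]='u', prepend. Next row=LF[1]=6
  step 7: row=6, L[6]='p', prepend. Next row=LF[6]=5
Reversed output: puddle$

Answer: puddle$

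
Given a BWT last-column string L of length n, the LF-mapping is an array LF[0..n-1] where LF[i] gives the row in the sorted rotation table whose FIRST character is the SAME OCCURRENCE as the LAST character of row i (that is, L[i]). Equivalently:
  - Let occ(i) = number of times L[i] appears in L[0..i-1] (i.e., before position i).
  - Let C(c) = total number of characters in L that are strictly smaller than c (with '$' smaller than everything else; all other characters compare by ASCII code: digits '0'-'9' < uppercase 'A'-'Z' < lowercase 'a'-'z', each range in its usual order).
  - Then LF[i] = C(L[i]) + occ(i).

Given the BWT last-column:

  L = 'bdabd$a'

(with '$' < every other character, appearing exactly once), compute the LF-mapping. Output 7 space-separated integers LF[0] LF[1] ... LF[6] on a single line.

Answer: 3 5 1 4 6 0 2

Derivation:
Char counts: '$':1, 'a':2, 'b':2, 'd':2
C (first-col start): C('$')=0, C('a')=1, C('b')=3, C('d')=5
L[0]='b': occ=0, LF[0]=C('b')+0=3+0=3
L[1]='d': occ=0, LF[1]=C('d')+0=5+0=5
L[2]='a': occ=0, LF[2]=C('a')+0=1+0=1
L[3]='b': occ=1, LF[3]=C('b')+1=3+1=4
L[4]='d': occ=1, LF[4]=C('d')+1=5+1=6
L[5]='$': occ=0, LF[5]=C('$')+0=0+0=0
L[6]='a': occ=1, LF[6]=C('a')+1=1+1=2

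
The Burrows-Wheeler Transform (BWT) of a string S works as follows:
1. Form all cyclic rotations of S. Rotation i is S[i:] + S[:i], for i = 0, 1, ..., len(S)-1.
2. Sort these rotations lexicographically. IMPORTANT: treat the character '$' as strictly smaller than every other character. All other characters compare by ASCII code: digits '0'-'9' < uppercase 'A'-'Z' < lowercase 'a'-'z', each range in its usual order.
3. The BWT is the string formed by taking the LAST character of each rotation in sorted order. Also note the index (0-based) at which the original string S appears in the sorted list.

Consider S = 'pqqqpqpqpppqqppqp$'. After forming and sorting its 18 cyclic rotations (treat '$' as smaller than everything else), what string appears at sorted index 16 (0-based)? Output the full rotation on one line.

All 18 rotations (rotation i = S[i:]+S[:i]):
  rot[0] = pqqqpqpqpppqqppqp$
  rot[1] = qqqpqpqpppqqppqp$p
  rot[2] = qqpqpqpppqqppqp$pq
  rot[3] = qpqpqpppqqppqp$pqq
  rot[4] = pqpqpppqqppqp$pqqq
  rot[5] = qpqpppqqppqp$pqqqp
  rot[6] = pqpppqqppqp$pqqqpq
  rot[7] = qpppqqppqp$pqqqpqp
  rot[8] = pppqqppqp$pqqqpqpq
  rot[9] = ppqqppqp$pqqqpqpqp
  rot[10] = pqqppqp$pqqqpqpqpp
  rot[11] = qqppqp$pqqqpqpqppp
  rot[12] = qppqp$pqqqpqpqpppq
  rot[13] = ppqp$pqqqpqpqpppqq
  rot[14] = pqp$pqqqpqpqpppqqp
  rot[15] = qp$pqqqpqpqpppqqpp
  rot[16] = p$pqqqpqpqpppqqppq
  rot[17] = $pqqqpqpqpppqqppqp
Sorted (with $ < everything):
  sorted[0] = $pqqqpqpqpppqqppqp
  sorted[1] = p$pqqqpqpqpppqqppq
  sorted[2] = pppqqppqp$pqqqpqpq
  sorted[3] = ppqp$pqqqpqpqpppqq
  sorted[4] = ppqqppqp$pqqqpqpqp
  sorted[5] = pqp$pqqqpqpqpppqqp
  sorted[6] = pqpppqqppqp$pqqqpq
  sorted[7] = pqpqpppqqppqp$pqqq
  sorted[8] = pqqppqp$pqqqpqpqpp
  sorted[9] = pqqqpqpqpppqqppqp$
  sorted[10] = qp$pqqqpqpqpppqqpp
  sorted[11] = qpppqqppqp$pqqqpqp
  sorted[12] = qppqp$pqqqpqpqpppq
  sorted[13] = qpqpppqqppqp$pqqqp
  sorted[14] = qpqpqpppqqppqp$pqq
  sorted[15] = qqppqp$pqqqpqpqppp
  sorted[16] = qqpqpqpppqqppqp$pq
  sorted[17] = qqqpqpqpppqqppqp$p
sorted[16] = qqpqpqpppqqppqp$pq

Answer: qqpqpqpppqqppqp$pq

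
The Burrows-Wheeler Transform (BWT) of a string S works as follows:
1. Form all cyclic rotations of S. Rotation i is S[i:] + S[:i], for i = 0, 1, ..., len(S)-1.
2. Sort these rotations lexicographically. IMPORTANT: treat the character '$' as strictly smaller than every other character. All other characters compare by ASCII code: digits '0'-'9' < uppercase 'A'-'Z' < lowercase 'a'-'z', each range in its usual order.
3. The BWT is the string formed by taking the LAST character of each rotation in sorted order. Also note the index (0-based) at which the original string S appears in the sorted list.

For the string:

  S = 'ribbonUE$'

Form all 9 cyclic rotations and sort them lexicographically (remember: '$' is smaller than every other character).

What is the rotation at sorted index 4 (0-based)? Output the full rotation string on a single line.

Answer: bonUE$rib

Derivation:
All 9 rotations (rotation i = S[i:]+S[:i]):
  rot[0] = ribbonUE$
  rot[1] = ibbonUE$r
  rot[2] = bbonUE$ri
  rot[3] = bonUE$rib
  rot[4] = onUE$ribb
  rot[5] = nUE$ribbo
  rot[6] = UE$ribbon
  rot[7] = E$ribbonU
  rot[8] = $ribbonUE
Sorted (with $ < everything):
  sorted[0] = $ribbonUE
  sorted[1] = E$ribbonU
  sorted[2] = UE$ribbon
  sorted[3] = bbonUE$ri
  sorted[4] = bonUE$rib
  sorted[5] = ibbonUE$r
  sorted[6] = nUE$ribbo
  sorted[7] = onUE$ribb
  sorted[8] = ribbonUE$
sorted[4] = bonUE$rib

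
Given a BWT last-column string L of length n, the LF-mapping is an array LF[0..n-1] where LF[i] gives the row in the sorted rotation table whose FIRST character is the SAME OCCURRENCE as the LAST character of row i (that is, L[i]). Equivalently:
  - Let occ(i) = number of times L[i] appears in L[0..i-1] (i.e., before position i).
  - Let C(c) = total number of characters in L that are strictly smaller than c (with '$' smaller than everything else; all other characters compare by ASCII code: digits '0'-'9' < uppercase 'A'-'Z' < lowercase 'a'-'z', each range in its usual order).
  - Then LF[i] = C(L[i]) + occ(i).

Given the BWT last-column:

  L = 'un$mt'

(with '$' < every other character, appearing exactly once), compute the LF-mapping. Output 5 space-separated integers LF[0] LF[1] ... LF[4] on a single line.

Answer: 4 2 0 1 3

Derivation:
Char counts: '$':1, 'm':1, 'n':1, 't':1, 'u':1
C (first-col start): C('$')=0, C('m')=1, C('n')=2, C('t')=3, C('u')=4
L[0]='u': occ=0, LF[0]=C('u')+0=4+0=4
L[1]='n': occ=0, LF[1]=C('n')+0=2+0=2
L[2]='$': occ=0, LF[2]=C('$')+0=0+0=0
L[3]='m': occ=0, LF[3]=C('m')+0=1+0=1
L[4]='t': occ=0, LF[4]=C('t')+0=3+0=3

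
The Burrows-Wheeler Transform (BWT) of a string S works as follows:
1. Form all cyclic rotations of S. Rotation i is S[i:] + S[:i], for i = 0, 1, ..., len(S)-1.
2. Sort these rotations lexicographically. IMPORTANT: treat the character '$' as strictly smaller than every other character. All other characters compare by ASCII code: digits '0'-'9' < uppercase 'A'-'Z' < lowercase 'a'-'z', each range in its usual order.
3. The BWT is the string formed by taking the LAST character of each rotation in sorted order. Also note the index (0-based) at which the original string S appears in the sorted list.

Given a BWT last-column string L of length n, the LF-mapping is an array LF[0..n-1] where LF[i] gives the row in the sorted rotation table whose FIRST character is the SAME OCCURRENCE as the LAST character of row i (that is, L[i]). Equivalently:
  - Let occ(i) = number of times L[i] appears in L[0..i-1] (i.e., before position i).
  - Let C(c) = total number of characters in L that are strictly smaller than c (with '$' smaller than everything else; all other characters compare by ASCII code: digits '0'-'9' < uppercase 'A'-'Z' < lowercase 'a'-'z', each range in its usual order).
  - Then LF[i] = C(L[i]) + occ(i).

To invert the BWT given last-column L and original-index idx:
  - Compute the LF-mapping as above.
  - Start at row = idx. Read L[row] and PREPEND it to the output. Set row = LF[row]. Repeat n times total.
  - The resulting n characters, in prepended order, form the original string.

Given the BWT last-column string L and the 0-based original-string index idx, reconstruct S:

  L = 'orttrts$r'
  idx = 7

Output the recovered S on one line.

LF mapping: 1 2 6 7 3 8 5 0 4
Walk LF starting at row 7, prepending L[row]:
  step 1: row=7, L[7]='$', prepend. Next row=LF[7]=0
  step 2: row=0, L[0]='o', prepend. Next row=LF[0]=1
  step 3: row=1, L[1]='r', prepend. Next row=LF[1]=2
  step 4: row=2, L[2]='t', prepend. Next row=LF[2]=6
  step 5: row=6, L[6]='s', prepend. Next row=LF[6]=5
  step 6: row=5, L[5]='t', prepend. Next row=LF[5]=8
  step 7: row=8, L[8]='r', prepend. Next row=LF[8]=4
  step 8: row=4, L[4]='r', prepend. Next row=LF[4]=3
  step 9: row=3, L[3]='t', prepend. Next row=LF[3]=7
Reversed output: trrtstro$

Answer: trrtstro$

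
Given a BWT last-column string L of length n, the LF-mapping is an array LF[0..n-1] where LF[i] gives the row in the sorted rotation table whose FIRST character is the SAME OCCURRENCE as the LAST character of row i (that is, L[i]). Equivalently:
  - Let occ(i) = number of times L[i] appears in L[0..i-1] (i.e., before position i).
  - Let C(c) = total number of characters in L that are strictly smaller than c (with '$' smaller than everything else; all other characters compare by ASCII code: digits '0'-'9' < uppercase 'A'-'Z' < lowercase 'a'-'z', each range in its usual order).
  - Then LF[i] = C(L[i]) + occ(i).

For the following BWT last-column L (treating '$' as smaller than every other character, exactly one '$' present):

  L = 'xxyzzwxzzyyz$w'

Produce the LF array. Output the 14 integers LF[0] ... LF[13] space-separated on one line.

Char counts: '$':1, 'w':2, 'x':3, 'y':3, 'z':5
C (first-col start): C('$')=0, C('w')=1, C('x')=3, C('y')=6, C('z')=9
L[0]='x': occ=0, LF[0]=C('x')+0=3+0=3
L[1]='x': occ=1, LF[1]=C('x')+1=3+1=4
L[2]='y': occ=0, LF[2]=C('y')+0=6+0=6
L[3]='z': occ=0, LF[3]=C('z')+0=9+0=9
L[4]='z': occ=1, LF[4]=C('z')+1=9+1=10
L[5]='w': occ=0, LF[5]=C('w')+0=1+0=1
L[6]='x': occ=2, LF[6]=C('x')+2=3+2=5
L[7]='z': occ=2, LF[7]=C('z')+2=9+2=11
L[8]='z': occ=3, LF[8]=C('z')+3=9+3=12
L[9]='y': occ=1, LF[9]=C('y')+1=6+1=7
L[10]='y': occ=2, LF[10]=C('y')+2=6+2=8
L[11]='z': occ=4, LF[11]=C('z')+4=9+4=13
L[12]='$': occ=0, LF[12]=C('$')+0=0+0=0
L[13]='w': occ=1, LF[13]=C('w')+1=1+1=2

Answer: 3 4 6 9 10 1 5 11 12 7 8 13 0 2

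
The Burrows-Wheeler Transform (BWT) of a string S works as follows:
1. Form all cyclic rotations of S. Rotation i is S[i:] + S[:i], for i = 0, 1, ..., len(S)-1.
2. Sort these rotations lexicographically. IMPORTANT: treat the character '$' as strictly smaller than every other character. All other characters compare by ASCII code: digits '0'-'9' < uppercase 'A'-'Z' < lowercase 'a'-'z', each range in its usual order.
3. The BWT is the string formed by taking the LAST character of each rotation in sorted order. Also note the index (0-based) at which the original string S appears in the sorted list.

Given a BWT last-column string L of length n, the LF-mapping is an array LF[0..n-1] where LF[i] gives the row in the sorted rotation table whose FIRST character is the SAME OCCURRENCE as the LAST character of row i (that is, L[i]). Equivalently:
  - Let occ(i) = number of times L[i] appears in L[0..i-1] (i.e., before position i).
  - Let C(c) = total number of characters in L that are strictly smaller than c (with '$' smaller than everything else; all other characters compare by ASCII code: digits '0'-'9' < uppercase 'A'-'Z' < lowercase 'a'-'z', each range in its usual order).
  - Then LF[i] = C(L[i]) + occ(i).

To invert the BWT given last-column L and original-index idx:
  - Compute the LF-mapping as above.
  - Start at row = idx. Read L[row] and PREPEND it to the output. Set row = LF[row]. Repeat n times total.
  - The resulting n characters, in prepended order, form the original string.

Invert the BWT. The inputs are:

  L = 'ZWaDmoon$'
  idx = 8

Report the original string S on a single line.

Answer: onomaWDZ$

Derivation:
LF mapping: 3 2 4 1 5 7 8 6 0
Walk LF starting at row 8, prepending L[row]:
  step 1: row=8, L[8]='$', prepend. Next row=LF[8]=0
  step 2: row=0, L[0]='Z', prepend. Next row=LF[0]=3
  step 3: row=3, L[3]='D', prepend. Next row=LF[3]=1
  step 4: row=1, L[1]='W', prepend. Next row=LF[1]=2
  step 5: row=2, L[2]='a', prepend. Next row=LF[2]=4
  step 6: row=4, L[4]='m', prepend. Next row=LF[4]=5
  step 7: row=5, L[5]='o', prepend. Next row=LF[5]=7
  step 8: row=7, L[7]='n', prepend. Next row=LF[7]=6
  step 9: row=6, L[6]='o', prepend. Next row=LF[6]=8
Reversed output: onomaWDZ$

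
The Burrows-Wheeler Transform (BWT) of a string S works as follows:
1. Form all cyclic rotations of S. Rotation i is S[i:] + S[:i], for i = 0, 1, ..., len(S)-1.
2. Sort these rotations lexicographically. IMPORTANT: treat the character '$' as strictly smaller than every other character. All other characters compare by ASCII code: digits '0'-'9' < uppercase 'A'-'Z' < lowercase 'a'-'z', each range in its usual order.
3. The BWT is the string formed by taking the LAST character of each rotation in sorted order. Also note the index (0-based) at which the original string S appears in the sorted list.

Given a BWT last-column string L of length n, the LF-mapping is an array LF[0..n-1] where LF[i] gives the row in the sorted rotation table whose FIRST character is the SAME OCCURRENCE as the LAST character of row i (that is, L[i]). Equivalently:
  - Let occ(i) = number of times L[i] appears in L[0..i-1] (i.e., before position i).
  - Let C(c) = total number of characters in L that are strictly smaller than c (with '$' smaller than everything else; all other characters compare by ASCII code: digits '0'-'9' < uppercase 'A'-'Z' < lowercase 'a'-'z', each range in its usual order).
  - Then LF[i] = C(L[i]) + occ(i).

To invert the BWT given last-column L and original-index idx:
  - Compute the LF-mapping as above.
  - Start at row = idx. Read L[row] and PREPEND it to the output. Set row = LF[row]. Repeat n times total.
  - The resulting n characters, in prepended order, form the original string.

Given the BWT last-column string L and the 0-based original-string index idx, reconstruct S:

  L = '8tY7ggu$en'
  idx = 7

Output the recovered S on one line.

LF mapping: 2 8 3 1 5 6 9 0 4 7
Walk LF starting at row 7, prepending L[row]:
  step 1: row=7, L[7]='$', prepend. Next row=LF[7]=0
  step 2: row=0, L[0]='8', prepend. Next row=LF[0]=2
  step 3: row=2, L[2]='Y', prepend. Next row=LF[2]=3
  step 4: row=3, L[3]='7', prepend. Next row=LF[3]=1
  step 5: row=1, L[1]='t', prepend. Next row=LF[1]=8
  step 6: row=8, L[8]='e', prepend. Next row=LF[8]=4
  step 7: row=4, L[4]='g', prepend. Next row=LF[4]=5
  step 8: row=5, L[5]='g', prepend. Next row=LF[5]=6
  step 9: row=6, L[6]='u', prepend. Next row=LF[6]=9
  step 10: row=9, L[9]='n', prepend. Next row=LF[9]=7
Reversed output: nugget7Y8$

Answer: nugget7Y8$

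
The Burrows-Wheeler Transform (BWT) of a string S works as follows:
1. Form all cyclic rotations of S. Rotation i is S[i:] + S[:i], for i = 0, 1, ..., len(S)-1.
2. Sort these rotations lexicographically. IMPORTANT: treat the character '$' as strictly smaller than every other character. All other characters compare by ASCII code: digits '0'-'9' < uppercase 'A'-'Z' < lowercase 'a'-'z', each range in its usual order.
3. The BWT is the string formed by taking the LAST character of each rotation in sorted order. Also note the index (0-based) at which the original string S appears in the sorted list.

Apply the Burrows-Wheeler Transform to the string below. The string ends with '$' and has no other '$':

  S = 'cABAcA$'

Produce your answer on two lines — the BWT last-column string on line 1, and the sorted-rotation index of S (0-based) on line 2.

Answer: AccBAA$
6

Derivation:
All 7 rotations (rotation i = S[i:]+S[:i]):
  rot[0] = cABAcA$
  rot[1] = ABAcA$c
  rot[2] = BAcA$cA
  rot[3] = AcA$cAB
  rot[4] = cA$cABA
  rot[5] = A$cABAc
  rot[6] = $cABAcA
Sorted (with $ < everything):
  sorted[0] = $cABAcA  (last char: 'A')
  sorted[1] = A$cABAc  (last char: 'c')
  sorted[2] = ABAcA$c  (last char: 'c')
  sorted[3] = AcA$cAB  (last char: 'B')
  sorted[4] = BAcA$cA  (last char: 'A')
  sorted[5] = cA$cABA  (last char: 'A')
  sorted[6] = cABAcA$  (last char: '$')
Last column: AccBAA$
Original string S is at sorted index 6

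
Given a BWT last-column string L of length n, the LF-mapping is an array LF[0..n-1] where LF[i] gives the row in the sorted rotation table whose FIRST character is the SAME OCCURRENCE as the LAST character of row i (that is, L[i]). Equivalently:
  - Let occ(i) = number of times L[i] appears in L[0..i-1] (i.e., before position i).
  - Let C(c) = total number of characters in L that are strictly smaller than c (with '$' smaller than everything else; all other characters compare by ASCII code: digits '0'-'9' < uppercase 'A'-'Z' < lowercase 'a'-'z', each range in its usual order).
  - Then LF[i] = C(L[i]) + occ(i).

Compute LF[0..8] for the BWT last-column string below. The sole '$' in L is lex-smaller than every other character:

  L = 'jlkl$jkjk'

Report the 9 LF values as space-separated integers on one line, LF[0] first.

Answer: 1 7 4 8 0 2 5 3 6

Derivation:
Char counts: '$':1, 'j':3, 'k':3, 'l':2
C (first-col start): C('$')=0, C('j')=1, C('k')=4, C('l')=7
L[0]='j': occ=0, LF[0]=C('j')+0=1+0=1
L[1]='l': occ=0, LF[1]=C('l')+0=7+0=7
L[2]='k': occ=0, LF[2]=C('k')+0=4+0=4
L[3]='l': occ=1, LF[3]=C('l')+1=7+1=8
L[4]='$': occ=0, LF[4]=C('$')+0=0+0=0
L[5]='j': occ=1, LF[5]=C('j')+1=1+1=2
L[6]='k': occ=1, LF[6]=C('k')+1=4+1=5
L[7]='j': occ=2, LF[7]=C('j')+2=1+2=3
L[8]='k': occ=2, LF[8]=C('k')+2=4+2=6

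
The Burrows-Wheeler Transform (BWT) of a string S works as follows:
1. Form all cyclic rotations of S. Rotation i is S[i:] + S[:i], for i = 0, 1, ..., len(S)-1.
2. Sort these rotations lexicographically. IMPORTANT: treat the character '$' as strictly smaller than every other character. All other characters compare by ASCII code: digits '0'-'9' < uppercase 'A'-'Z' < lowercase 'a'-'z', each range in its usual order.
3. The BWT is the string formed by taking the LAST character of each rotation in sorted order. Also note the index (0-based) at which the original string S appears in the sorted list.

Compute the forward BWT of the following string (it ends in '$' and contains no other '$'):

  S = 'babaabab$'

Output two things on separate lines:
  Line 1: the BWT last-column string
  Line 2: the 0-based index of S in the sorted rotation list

Answer: bbbbaaaa$
8

Derivation:
All 9 rotations (rotation i = S[i:]+S[:i]):
  rot[0] = babaabab$
  rot[1] = abaabab$b
  rot[2] = baabab$ba
  rot[3] = aabab$bab
  rot[4] = abab$baba
  rot[5] = bab$babaa
  rot[6] = ab$babaab
  rot[7] = b$babaaba
  rot[8] = $babaabab
Sorted (with $ < everything):
  sorted[0] = $babaabab  (last char: 'b')
  sorted[1] = aabab$bab  (last char: 'b')
  sorted[2] = ab$babaab  (last char: 'b')
  sorted[3] = abaabab$b  (last char: 'b')
  sorted[4] = abab$baba  (last char: 'a')
  sorted[5] = b$babaaba  (last char: 'a')
  sorted[6] = baabab$ba  (last char: 'a')
  sorted[7] = bab$babaa  (last char: 'a')
  sorted[8] = babaabab$  (last char: '$')
Last column: bbbbaaaa$
Original string S is at sorted index 8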